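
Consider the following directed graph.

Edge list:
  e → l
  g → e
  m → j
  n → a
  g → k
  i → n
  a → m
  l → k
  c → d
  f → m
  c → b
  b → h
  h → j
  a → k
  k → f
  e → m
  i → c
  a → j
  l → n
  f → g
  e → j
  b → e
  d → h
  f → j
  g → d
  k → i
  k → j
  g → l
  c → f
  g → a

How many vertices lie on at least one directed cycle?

A vertex is on a directed cycle iff it belongs to a strongly connected component of size ≥ 2 (or has a self-loop).
The vertices on cycles are {a, b, c, e, f, g, i, k, l, n} — 10 in total.

10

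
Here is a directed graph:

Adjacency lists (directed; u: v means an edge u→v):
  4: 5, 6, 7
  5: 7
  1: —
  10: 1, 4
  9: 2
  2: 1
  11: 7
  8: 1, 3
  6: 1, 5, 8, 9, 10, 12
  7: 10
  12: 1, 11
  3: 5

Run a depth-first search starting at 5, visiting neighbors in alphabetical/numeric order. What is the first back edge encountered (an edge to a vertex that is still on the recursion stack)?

DFS from 5 (visiting neighbors in alphabetical/numeric order); mark gray on enter, black on exit:
5 gray
  7 gray
    10 gray
      1 gray
      1 black
      4 gray
        4→5: 5 is gray → back edge
First back edge: 4 → 5.

4->5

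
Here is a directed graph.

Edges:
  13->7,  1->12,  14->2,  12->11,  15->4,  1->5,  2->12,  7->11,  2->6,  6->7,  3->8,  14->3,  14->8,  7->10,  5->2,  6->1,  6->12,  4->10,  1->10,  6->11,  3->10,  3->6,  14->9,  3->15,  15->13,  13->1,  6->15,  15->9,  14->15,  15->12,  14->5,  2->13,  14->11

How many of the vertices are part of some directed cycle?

6

A vertex is on a directed cycle iff it belongs to a strongly connected component of size ≥ 2 (or has a self-loop).
The vertices on cycles are {1, 2, 5, 6, 13, 15} — 6 in total.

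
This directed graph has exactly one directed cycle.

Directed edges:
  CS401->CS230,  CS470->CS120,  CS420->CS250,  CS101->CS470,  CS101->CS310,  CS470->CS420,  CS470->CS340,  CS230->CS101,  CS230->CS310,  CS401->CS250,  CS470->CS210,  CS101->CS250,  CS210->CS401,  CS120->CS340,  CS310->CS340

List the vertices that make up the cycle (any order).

DFS with gray/black marking from CS230:
CS230 gray
  CS310 gray
    CS340 gray
    CS340 black
  CS310 black
  CS101 gray
    CS470 gray
      CS120 gray
        CS120→CS340: CS340 black — skip
      CS120 black
      CS470→CS340: CS340 black — skip
      CS210 gray
        CS401 gray
          CS401→CS230: CS230 is gray → back edge
Back edge closes the cycle CS230 → CS101 → CS470 → CS210 → CS401 → CS230; its vertices are {CS101, CS210, CS230, CS401, CS470}.

CS101, CS210, CS230, CS401, CS470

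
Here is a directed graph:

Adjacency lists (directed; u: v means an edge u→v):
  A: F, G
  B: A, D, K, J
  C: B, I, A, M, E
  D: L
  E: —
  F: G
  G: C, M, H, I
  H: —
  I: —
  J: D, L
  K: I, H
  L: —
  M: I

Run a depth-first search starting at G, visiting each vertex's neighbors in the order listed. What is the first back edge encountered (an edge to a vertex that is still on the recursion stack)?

DFS from G (visiting each vertex's neighbors in the order listed); mark gray on enter, black on exit:
G gray
  C gray
    B gray
      A gray
        F gray
          F→G: G is gray → back edge
First back edge: F → G.

F->G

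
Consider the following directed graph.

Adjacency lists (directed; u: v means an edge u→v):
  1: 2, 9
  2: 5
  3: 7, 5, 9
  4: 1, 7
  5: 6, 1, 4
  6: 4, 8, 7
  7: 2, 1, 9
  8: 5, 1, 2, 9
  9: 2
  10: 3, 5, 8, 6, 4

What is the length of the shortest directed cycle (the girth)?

3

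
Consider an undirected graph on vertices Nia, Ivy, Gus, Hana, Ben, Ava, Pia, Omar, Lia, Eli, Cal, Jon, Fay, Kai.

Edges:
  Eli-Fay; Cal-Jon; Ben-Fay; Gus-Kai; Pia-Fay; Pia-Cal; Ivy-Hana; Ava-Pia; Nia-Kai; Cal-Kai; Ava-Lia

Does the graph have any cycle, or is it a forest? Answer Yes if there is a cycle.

DFS, tracking each vertex's parent; an edge to a visited non-parent vertex closes a cycle.
Start from Jon:
visit Jon (parent –)
  visit Cal (parent Jon)
    visit Kai (parent Cal)
      visit Nia (parent Kai)
        Nia–Kai: parent, skip
      visit Gus (parent Kai)
        Gus–Kai: parent, skip
      Kai–Cal: parent, skip
    Cal–Jon: parent, skip
    visit Pia (parent Cal)
      visit Fay (parent Pia)
        visit Eli (parent Fay)
          Eli–Fay: parent, skip
        visit Ben (parent Fay)
          Ben–Fay: parent, skip
        Fay–Pia: parent, skip
      visit Ava (parent Pia)
        Ava–Pia: parent, skip
        visit Lia (parent Ava)
          Lia–Ava: parent, skip
      Pia–Cal: parent, skip
visit Ivy (parent –)
  visit Hana (parent Ivy)
    Hana–Ivy: parent, skip
visit Omar (parent –)
No non-parent visited neighbor found — the graph is a forest.

No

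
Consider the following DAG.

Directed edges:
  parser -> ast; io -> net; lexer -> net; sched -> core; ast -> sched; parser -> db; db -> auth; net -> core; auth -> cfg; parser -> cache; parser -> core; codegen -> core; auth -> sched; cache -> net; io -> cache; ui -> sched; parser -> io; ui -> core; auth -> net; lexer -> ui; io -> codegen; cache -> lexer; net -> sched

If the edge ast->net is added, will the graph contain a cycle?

Adding ast→net creates a cycle iff net can already reach ast.
Explore from net: no path reaches ast. The graph stays acyclic.

No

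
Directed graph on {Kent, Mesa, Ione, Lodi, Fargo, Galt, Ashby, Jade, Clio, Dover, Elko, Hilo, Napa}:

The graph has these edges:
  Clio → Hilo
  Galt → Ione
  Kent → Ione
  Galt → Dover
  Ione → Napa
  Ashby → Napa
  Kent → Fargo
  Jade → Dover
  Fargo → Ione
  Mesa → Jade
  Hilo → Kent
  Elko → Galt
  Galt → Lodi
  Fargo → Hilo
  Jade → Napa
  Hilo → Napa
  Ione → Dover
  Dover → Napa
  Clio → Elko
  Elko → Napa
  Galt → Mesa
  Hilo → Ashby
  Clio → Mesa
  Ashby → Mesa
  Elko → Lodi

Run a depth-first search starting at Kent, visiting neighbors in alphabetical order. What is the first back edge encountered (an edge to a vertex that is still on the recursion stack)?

Hilo->Kent

DFS from Kent (visiting neighbors in alphabetical order); mark gray on enter, black on exit:
Kent gray
  Fargo gray
    Hilo gray
      Ashby gray
        Mesa gray
          Jade gray
            Dover gray
              Napa gray
              Napa black
            Dover black
            Jade→Napa: Napa black — skip
          Jade black
        Mesa black
        Ashby→Napa: Napa black — skip
      Ashby black
      Hilo→Kent: Kent is gray → back edge
First back edge: Hilo → Kent.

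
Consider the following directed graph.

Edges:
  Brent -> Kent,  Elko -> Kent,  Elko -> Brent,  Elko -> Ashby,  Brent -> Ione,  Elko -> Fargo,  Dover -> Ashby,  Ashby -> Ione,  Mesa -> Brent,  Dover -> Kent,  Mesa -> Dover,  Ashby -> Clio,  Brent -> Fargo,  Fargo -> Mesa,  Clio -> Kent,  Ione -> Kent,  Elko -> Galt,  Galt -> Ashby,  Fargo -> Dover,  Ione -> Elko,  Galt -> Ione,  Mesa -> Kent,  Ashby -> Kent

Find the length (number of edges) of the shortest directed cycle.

For each vertex v, BFS finds the shortest path from v back to v.
The shortest such closed walk is Elko → Ashby → Ione → Elko, length 3.

3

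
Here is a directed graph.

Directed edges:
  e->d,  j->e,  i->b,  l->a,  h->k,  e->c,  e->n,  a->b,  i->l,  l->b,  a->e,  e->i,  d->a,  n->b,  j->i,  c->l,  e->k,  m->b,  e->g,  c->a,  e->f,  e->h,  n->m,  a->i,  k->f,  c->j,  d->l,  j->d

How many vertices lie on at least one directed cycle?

A vertex is on a directed cycle iff it belongs to a strongly connected component of size ≥ 2 (or has a self-loop).
The vertices on cycles are {a, c, d, e, i, j, l} — 7 in total.

7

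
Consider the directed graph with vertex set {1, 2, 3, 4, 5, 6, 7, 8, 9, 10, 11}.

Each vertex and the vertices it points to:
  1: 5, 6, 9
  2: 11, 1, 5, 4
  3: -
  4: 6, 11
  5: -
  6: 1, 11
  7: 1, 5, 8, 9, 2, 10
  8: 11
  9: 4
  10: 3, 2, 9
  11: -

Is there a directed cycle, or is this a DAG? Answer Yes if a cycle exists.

Yes

DFS with white/gray/black marking, starting from 10:
10 gray
  3 gray
  3 black
  2 gray
    11 gray
    11 black
    1 gray
      5 gray
      5 black
      6 gray
        6→1: 1 is gray → back edge
Back edge found, so a cycle exists: 1 → 6 → 1.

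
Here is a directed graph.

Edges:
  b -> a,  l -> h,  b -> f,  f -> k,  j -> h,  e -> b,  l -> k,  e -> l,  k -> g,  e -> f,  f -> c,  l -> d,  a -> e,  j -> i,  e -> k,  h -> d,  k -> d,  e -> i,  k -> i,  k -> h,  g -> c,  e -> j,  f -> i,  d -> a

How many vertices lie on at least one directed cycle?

A vertex is on a directed cycle iff it belongs to a strongly connected component of size ≥ 2 (or has a self-loop).
The vertices on cycles are {a, b, d, e, f, h, j, k, l} — 9 in total.

9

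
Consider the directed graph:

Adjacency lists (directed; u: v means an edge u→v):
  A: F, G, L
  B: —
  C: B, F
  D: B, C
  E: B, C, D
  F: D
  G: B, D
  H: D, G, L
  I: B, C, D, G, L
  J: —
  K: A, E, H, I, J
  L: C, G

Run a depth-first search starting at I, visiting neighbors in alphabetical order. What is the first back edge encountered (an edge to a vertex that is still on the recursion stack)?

DFS from I (visiting neighbors in alphabetical order); mark gray on enter, black on exit:
I gray
  B gray
  B black
  C gray
    C→B: B black — skip
    F gray
      D gray
        D→B: B black — skip
        D→C: C is gray → back edge
First back edge: D → C.

D→C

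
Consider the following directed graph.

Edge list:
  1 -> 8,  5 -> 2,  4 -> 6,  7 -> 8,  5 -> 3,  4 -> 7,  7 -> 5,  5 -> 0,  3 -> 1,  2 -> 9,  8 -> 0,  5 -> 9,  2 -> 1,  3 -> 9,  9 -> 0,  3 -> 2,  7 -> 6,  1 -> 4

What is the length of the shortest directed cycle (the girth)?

For each vertex v, BFS finds the shortest path from v back to v.
The shortest such closed walk is 4 → 7 → 5 → 2 → 1 → 4, length 5.

5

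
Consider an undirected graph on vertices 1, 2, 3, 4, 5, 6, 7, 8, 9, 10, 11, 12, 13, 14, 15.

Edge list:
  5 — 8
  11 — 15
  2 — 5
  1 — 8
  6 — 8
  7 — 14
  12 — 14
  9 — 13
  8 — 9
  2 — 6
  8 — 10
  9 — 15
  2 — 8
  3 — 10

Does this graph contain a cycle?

Yes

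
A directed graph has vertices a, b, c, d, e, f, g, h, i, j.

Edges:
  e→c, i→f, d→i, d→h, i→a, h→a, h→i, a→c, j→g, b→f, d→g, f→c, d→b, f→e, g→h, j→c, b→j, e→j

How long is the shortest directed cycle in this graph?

6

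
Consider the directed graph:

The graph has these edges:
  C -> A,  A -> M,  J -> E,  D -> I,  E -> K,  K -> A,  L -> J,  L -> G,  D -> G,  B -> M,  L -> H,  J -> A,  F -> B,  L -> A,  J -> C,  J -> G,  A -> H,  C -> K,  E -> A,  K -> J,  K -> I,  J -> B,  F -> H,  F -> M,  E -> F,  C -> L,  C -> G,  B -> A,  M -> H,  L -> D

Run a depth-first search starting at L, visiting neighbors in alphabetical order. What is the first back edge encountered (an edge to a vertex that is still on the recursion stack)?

DFS from L (visiting neighbors in alphabetical order); mark gray on enter, black on exit:
L gray
  A gray
    H gray
    H black
    M gray
      M→H: H black — skip
    M black
  A black
  D gray
    G gray
    G black
    I gray
    I black
  D black
  L→G: G black — skip
  L→H: H black — skip
  J gray
    J→A: A black — skip
    B gray
      B→A: A black — skip
      B→M: M black — skip
    B black
    C gray
      C→A: A black — skip
      C→G: G black — skip
      K gray
        K→A: A black — skip
        K→I: I black — skip
        K→J: J is gray → back edge
First back edge: K → J.

K->J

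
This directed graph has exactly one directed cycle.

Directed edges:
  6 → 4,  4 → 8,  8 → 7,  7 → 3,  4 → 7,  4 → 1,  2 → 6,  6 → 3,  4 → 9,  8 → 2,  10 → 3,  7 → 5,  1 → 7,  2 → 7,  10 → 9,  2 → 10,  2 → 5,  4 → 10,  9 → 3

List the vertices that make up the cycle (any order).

DFS with gray/black marking from 4:
4 gray
  10 gray
    3 gray
    3 black
    9 gray
      9→3: 3 black — skip
    9 black
  10 black
  8 gray
    7 gray
      5 gray
      5 black
      7→3: 3 black — skip
    7 black
    2 gray
      2→7: 7 black — skip
      2→5: 5 black — skip
      2→10: 10 black — skip
      6 gray
        6→4: 4 is gray → back edge
Back edge closes the cycle 4 → 8 → 2 → 6 → 4; its vertices are {2, 4, 6, 8}.

2, 4, 6, 8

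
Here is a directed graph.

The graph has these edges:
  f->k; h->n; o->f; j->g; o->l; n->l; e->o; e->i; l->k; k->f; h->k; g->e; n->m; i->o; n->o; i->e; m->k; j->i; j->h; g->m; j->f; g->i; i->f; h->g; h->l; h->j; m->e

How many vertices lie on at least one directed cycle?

6

A vertex is on a directed cycle iff it belongs to a strongly connected component of size ≥ 2 (or has a self-loop).
The vertices on cycles are {e, f, h, i, j, k} — 6 in total.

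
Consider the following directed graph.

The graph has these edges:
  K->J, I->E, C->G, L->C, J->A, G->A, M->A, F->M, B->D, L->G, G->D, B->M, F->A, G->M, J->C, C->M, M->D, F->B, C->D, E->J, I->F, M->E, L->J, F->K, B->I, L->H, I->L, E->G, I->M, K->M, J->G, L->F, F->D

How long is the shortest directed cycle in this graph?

3

For each vertex v, BFS finds the shortest path from v back to v.
The shortest such closed walk is I → F → B → I, length 3.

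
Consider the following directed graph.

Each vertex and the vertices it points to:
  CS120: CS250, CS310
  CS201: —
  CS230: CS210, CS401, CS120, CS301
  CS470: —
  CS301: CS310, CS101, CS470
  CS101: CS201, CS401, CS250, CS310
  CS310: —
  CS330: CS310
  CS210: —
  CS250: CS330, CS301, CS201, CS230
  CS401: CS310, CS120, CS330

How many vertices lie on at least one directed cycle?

6

A vertex is on a directed cycle iff it belongs to a strongly connected component of size ≥ 2 (or has a self-loop).
The vertices on cycles are {CS101, CS120, CS230, CS250, CS301, CS401} — 6 in total.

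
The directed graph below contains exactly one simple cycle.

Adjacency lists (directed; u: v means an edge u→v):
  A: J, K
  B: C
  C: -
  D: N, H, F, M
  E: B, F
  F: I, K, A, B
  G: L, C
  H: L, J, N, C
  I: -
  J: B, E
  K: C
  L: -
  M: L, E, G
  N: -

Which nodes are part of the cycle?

DFS with gray/black marking from F:
F gray
  I gray
  I black
  K gray
    C gray
    C black
  K black
  A gray
    J gray
      B gray
        B→C: C black — skip
      B black
      E gray
        E→B: B black — skip
        E→F: F is gray → back edge
Back edge closes the cycle F → A → J → E → F; its vertices are {A, E, F, J}.

A, E, F, J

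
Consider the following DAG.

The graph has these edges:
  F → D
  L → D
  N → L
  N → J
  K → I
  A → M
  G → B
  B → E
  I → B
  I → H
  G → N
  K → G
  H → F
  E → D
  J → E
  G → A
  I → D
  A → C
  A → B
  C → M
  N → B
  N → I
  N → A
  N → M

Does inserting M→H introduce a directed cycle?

No

Adding M→H creates a cycle iff H can already reach M.
Explore from H: no path reaches M. The graph stays acyclic.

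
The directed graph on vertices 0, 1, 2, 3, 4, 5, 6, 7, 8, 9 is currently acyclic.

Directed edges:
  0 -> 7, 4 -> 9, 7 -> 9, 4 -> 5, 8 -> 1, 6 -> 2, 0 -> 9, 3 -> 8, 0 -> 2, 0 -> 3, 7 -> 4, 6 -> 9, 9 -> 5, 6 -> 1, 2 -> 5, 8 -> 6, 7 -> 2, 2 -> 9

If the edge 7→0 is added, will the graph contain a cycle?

Yes

Adding 7→0 creates a cycle iff 0 can already reach 7.
Path from 0: 0 → 7.
So 0 → … → 7 → 0 is a cycle.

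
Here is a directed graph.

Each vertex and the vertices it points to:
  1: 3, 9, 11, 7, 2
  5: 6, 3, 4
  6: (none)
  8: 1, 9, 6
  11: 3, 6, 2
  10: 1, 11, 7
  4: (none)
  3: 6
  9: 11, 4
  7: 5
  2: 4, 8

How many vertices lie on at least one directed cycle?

5

A vertex is on a directed cycle iff it belongs to a strongly connected component of size ≥ 2 (or has a self-loop).
The vertices on cycles are {1, 2, 8, 9, 11} — 5 in total.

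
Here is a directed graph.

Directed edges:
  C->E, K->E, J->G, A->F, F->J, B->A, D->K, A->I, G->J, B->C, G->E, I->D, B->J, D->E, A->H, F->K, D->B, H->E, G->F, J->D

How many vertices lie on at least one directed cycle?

7

A vertex is on a directed cycle iff it belongs to a strongly connected component of size ≥ 2 (or has a self-loop).
The vertices on cycles are {A, B, D, F, G, I, J} — 7 in total.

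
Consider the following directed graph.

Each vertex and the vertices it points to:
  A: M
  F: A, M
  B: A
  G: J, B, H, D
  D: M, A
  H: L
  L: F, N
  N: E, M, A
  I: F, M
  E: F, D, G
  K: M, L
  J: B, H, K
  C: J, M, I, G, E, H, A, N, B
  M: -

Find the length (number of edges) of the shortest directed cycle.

5

For each vertex v, BFS finds the shortest path from v back to v.
The shortest such closed walk is H → L → N → E → G → H, length 5.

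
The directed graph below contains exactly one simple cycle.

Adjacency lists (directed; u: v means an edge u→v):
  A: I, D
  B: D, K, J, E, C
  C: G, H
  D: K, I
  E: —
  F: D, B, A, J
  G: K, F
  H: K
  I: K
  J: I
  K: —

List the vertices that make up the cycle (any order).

B, C, F, G

DFS with gray/black marking from C:
C gray
  G gray
    K gray
    K black
    F gray
      D gray
        D→K: K black — skip
        I gray
          I→K: K black — skip
        I black
      D black
      B gray
        B→D: D black — skip
        B→K: K black — skip
        J gray
          J→I: I black — skip
        J black
        E gray
        E black
        B→C: C is gray → back edge
Back edge closes the cycle C → G → F → B → C; its vertices are {B, C, F, G}.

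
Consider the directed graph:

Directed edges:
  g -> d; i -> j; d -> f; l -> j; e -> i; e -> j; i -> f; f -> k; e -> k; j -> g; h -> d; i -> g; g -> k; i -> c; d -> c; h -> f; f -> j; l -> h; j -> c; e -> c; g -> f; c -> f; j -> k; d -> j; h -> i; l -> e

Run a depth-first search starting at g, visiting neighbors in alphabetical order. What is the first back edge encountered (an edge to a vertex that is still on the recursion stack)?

j→c

DFS from g (visiting neighbors in alphabetical order); mark gray on enter, black on exit:
g gray
  d gray
    c gray
      f gray
        j gray
          j→c: c is gray → back edge
First back edge: j → c.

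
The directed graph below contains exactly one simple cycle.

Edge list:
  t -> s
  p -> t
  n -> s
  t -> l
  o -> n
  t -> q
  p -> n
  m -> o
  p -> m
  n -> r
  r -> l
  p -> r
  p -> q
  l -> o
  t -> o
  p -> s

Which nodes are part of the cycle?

DFS with gray/black marking from n:
n gray
  s gray
  s black
  r gray
    l gray
      o gray
        o→n: n is gray → back edge
Back edge closes the cycle n → r → l → o → n; its vertices are {l, n, o, r}.

l, n, o, r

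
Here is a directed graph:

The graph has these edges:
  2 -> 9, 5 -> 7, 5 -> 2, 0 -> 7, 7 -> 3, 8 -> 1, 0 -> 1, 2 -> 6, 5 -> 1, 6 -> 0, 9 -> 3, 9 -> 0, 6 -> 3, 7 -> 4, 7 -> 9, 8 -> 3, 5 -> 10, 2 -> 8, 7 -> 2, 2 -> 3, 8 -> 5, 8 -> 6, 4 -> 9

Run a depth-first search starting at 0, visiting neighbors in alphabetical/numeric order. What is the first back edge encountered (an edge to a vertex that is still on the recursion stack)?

6→0

DFS from 0 (visiting neighbors in alphabetical/numeric order); mark gray on enter, black on exit:
0 gray
  1 gray
  1 black
  7 gray
    2 gray
      3 gray
      3 black
      6 gray
        6→0: 0 is gray → back edge
First back edge: 6 → 0.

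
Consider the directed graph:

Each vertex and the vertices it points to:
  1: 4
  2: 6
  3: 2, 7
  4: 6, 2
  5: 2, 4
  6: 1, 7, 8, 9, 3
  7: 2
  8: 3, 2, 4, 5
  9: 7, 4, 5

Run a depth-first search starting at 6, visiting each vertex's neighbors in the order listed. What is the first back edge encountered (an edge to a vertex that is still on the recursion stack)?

4->6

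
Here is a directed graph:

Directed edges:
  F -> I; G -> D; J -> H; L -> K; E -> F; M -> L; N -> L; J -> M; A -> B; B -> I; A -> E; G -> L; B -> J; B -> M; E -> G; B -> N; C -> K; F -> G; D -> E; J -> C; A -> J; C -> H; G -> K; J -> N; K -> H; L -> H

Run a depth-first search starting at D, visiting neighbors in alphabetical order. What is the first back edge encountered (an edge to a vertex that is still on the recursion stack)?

G->D

DFS from D (visiting neighbors in alphabetical order); mark gray on enter, black on exit:
D gray
  E gray
    F gray
      G gray
        G→D: D is gray → back edge
First back edge: G → D.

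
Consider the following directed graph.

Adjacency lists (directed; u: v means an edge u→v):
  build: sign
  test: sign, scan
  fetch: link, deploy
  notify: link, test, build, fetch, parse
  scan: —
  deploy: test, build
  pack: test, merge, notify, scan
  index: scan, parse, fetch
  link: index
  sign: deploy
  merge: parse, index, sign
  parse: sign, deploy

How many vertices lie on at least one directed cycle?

A vertex is on a directed cycle iff it belongs to a strongly connected component of size ≥ 2 (or has a self-loop).
The vertices on cycles are {link, sign, test, build, fetch, index, deploy} — 7 in total.

7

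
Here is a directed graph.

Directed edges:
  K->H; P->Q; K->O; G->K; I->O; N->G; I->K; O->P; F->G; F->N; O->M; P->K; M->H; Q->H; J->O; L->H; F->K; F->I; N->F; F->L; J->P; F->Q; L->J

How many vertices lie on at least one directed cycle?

A vertex is on a directed cycle iff it belongs to a strongly connected component of size ≥ 2 (or has a self-loop).
The vertices on cycles are {F, K, N, O, P} — 5 in total.

5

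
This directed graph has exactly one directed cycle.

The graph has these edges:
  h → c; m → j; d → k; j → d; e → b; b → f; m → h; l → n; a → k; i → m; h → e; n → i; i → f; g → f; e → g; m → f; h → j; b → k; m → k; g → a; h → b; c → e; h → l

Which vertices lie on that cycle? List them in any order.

h, i, l, m, n

DFS with gray/black marking from m:
m gray
  j gray
    d gray
      k gray
      k black
    d black
  j black
  f gray
  f black
  h gray
    l gray
      n gray
        i gray
          i→f: f black — skip
          i→m: m is gray → back edge
Back edge closes the cycle m → h → l → n → i → m; its vertices are {h, i, l, m, n}.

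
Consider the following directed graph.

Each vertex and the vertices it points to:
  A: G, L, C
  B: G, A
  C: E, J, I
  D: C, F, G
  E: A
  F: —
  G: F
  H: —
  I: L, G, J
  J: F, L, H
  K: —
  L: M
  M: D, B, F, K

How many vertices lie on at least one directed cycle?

A vertex is on a directed cycle iff it belongs to a strongly connected component of size ≥ 2 (or has a self-loop).
The vertices on cycles are {A, B, C, D, E, I, J, L, M} — 9 in total.

9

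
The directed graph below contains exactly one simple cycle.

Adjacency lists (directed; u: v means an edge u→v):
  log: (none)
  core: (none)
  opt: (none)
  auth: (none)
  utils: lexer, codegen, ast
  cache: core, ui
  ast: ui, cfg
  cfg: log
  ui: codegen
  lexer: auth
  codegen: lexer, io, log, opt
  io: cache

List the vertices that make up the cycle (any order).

io, ui, cache, codegen

DFS with gray/black marking from codegen:
codegen gray
  lexer gray
    auth gray
    auth black
  lexer black
  io gray
    cache gray
      core gray
      core black
      ui gray
        ui→codegen: codegen is gray → back edge
Back edge closes the cycle codegen → io → cache → ui → codegen; its vertices are {io, ui, cache, codegen}.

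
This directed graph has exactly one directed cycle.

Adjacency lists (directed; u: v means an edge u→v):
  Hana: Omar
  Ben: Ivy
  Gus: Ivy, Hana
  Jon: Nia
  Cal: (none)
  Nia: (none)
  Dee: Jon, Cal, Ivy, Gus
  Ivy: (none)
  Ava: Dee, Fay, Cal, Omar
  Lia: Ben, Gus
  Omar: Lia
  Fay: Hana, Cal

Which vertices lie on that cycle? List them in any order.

Gus, Lia, Hana, Omar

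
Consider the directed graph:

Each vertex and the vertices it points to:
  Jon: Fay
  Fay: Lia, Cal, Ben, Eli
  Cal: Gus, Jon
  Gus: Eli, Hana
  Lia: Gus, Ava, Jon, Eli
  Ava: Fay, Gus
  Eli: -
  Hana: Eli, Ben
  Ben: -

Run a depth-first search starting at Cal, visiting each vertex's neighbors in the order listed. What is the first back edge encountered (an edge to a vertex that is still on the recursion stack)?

Ava→Fay

DFS from Cal (visiting each vertex's neighbors in the order listed); mark gray on enter, black on exit:
Cal gray
  Gus gray
    Eli gray
    Eli black
    Hana gray
      Hana→Eli: Eli black — skip
      Ben gray
      Ben black
    Hana black
  Gus black
  Jon gray
    Fay gray
      Lia gray
        Lia→Gus: Gus black — skip
        Ava gray
          Ava→Fay: Fay is gray → back edge
First back edge: Ava → Fay.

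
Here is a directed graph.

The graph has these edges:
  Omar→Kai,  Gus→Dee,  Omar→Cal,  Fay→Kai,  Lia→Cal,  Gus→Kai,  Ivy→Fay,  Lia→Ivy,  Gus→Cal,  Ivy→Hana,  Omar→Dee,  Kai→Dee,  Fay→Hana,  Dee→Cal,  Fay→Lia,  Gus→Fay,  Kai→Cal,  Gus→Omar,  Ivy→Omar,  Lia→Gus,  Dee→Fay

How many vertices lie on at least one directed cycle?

A vertex is on a directed cycle iff it belongs to a strongly connected component of size ≥ 2 (or has a self-loop).
The vertices on cycles are {Dee, Fay, Gus, Ivy, Kai, Lia, Omar} — 7 in total.

7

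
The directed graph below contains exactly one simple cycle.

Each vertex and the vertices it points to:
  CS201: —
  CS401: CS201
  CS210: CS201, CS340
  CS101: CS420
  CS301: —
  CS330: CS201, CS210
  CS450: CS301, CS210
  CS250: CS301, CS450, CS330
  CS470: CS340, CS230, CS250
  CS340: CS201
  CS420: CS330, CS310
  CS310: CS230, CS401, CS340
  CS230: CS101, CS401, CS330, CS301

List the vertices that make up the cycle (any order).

CS101, CS230, CS310, CS420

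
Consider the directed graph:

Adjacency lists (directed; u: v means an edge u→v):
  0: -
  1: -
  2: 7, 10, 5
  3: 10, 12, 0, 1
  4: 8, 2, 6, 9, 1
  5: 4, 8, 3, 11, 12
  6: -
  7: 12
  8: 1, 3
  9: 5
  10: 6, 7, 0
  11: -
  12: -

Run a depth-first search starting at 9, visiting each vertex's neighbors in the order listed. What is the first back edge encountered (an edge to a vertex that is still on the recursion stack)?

2→5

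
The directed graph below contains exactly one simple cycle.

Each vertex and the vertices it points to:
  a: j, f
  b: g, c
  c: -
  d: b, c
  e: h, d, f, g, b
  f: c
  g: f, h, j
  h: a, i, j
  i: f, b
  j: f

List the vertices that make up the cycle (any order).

DFS with gray/black marking from h:
h gray
  a gray
    j gray
      f gray
        c gray
        c black
      f black
    j black
    a→f: f black — skip
  a black
  i gray
    i→f: f black — skip
    b gray
      g gray
        g→f: f black — skip
        g→h: h is gray → back edge
Back edge closes the cycle h → i → b → g → h; its vertices are {b, g, h, i}.

b, g, h, i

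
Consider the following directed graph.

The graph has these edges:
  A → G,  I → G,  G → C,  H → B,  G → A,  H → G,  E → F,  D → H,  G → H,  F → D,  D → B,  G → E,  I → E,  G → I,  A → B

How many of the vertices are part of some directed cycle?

A vertex is on a directed cycle iff it belongs to a strongly connected component of size ≥ 2 (or has a self-loop).
The vertices on cycles are {A, D, E, F, G, H, I} — 7 in total.

7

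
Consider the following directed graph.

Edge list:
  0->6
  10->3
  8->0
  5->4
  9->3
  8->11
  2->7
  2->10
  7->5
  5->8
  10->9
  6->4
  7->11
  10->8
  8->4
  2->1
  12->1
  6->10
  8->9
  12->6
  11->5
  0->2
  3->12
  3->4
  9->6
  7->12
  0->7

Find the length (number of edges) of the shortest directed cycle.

3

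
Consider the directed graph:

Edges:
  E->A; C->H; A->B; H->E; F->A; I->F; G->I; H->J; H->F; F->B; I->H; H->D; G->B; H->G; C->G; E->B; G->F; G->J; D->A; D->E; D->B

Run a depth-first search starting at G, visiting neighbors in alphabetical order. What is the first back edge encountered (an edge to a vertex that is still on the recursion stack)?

DFS from G (visiting neighbors in alphabetical order); mark gray on enter, black on exit:
G gray
  B gray
  B black
  F gray
    A gray
      A→B: B black — skip
    A black
    F→B: B black — skip
  F black
  I gray
    I→F: F black — skip
    H gray
      D gray
        D→A: A black — skip
        D→B: B black — skip
        E gray
          E→A: A black — skip
          E→B: B black — skip
        E black
      D black
      H→E: E black — skip
      H→F: F black — skip
      H→G: G is gray → back edge
First back edge: H → G.

H→G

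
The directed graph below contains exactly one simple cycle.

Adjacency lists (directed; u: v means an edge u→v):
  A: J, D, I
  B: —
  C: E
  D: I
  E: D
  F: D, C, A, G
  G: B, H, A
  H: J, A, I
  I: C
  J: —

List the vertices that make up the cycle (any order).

C, D, E, I

DFS with gray/black marking from C:
C gray
  E gray
    D gray
      I gray
        I→C: C is gray → back edge
Back edge closes the cycle C → E → D → I → C; its vertices are {C, D, E, I}.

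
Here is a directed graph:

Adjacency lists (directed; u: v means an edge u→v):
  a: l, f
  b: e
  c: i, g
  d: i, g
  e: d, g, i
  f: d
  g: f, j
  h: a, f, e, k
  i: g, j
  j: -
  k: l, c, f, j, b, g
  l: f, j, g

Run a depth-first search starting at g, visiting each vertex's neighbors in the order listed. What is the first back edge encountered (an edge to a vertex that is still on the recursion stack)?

i→g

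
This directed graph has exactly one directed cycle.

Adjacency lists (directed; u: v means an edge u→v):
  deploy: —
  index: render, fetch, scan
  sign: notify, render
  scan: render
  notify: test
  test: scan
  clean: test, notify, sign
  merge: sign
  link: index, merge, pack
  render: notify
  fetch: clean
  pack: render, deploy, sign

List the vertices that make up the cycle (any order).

DFS with gray/black marking from scan:
scan gray
  render gray
    notify gray
      test gray
        test→scan: scan is gray → back edge
Back edge closes the cycle scan → render → notify → test → scan; its vertices are {scan, test, notify, render}.

scan, test, notify, render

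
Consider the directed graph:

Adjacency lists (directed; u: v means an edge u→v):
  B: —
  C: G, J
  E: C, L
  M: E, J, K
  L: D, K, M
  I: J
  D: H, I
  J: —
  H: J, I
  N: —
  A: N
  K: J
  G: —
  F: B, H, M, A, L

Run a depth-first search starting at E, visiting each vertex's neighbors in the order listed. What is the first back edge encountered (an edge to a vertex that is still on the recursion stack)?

DFS from E (visiting each vertex's neighbors in the order listed); mark gray on enter, black on exit:
E gray
  C gray
    G gray
    G black
    J gray
    J black
  C black
  L gray
    D gray
      H gray
        H→J: J black — skip
        I gray
          I→J: J black — skip
        I black
      H black
      D→I: I black — skip
    D black
    K gray
      K→J: J black — skip
    K black
    M gray
      M→E: E is gray → back edge
First back edge: M → E.

M->E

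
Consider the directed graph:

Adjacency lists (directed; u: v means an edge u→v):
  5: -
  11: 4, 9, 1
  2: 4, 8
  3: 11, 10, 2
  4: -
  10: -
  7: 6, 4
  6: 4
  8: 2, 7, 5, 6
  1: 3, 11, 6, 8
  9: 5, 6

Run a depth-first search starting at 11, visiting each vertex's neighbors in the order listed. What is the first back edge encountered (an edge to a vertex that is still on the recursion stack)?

3->11

DFS from 11 (visiting each vertex's neighbors in the order listed); mark gray on enter, black on exit:
11 gray
  4 gray
  4 black
  9 gray
    5 gray
    5 black
    6 gray
      6→4: 4 black — skip
    6 black
  9 black
  1 gray
    3 gray
      3→11: 11 is gray → back edge
First back edge: 3 → 11.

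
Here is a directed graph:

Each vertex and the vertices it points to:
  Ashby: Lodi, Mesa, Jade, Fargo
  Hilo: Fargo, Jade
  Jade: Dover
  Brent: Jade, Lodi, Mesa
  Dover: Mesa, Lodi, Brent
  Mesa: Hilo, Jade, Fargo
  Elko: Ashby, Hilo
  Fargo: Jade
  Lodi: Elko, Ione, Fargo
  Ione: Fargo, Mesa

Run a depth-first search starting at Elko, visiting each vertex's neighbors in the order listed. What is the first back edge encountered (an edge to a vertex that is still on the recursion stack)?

Lodi→Elko

DFS from Elko (visiting each vertex's neighbors in the order listed); mark gray on enter, black on exit:
Elko gray
  Ashby gray
    Lodi gray
      Lodi→Elko: Elko is gray → back edge
First back edge: Lodi → Elko.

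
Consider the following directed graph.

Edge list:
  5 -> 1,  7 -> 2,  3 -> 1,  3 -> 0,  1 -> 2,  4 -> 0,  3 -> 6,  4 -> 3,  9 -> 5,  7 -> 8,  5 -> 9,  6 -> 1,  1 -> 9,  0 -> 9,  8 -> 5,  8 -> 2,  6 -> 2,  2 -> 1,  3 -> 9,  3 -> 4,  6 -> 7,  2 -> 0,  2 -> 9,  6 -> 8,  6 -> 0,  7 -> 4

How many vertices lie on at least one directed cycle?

A vertex is on a directed cycle iff it belongs to a strongly connected component of size ≥ 2 (or has a self-loop).
The vertices on cycles are {0, 1, 2, 3, 4, 5, 6, 7, 9} — 9 in total.

9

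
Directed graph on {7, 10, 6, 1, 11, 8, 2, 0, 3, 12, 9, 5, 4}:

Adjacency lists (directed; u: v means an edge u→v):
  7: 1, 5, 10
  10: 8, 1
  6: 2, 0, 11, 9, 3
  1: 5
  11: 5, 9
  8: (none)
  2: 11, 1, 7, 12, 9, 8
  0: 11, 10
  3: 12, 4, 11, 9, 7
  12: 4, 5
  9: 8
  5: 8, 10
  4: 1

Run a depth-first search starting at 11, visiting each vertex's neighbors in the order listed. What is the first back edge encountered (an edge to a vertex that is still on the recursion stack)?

DFS from 11 (visiting each vertex's neighbors in the order listed); mark gray on enter, black on exit:
11 gray
  5 gray
    8 gray
    8 black
    10 gray
      10→8: 8 black — skip
      1 gray
        1→5: 5 is gray → back edge
First back edge: 1 → 5.

1→5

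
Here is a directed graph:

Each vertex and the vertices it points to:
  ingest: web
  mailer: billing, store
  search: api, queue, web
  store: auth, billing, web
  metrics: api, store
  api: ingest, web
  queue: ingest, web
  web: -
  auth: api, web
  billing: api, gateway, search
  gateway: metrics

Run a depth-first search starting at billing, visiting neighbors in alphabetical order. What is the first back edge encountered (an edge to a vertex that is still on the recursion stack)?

store->billing

DFS from billing (visiting neighbors in alphabetical order); mark gray on enter, black on exit:
billing gray
  api gray
    ingest gray
      web gray
      web black
    ingest black
    api→web: web black — skip
  api black
  gateway gray
    metrics gray
      metrics→api: api black — skip
      store gray
        auth gray
          auth→api: api black — skip
          auth→web: web black — skip
        auth black
        store→billing: billing is gray → back edge
First back edge: store → billing.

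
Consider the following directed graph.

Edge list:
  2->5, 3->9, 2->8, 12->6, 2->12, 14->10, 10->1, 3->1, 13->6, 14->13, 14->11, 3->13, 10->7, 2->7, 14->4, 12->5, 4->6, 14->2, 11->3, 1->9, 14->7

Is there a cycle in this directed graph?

No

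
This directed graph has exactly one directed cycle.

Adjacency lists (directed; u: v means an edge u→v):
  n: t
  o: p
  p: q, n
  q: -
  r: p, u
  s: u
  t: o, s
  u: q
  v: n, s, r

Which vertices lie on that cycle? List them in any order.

n, o, p, t

DFS with gray/black marking from n:
n gray
  t gray
    o gray
      p gray
        q gray
        q black
        p→n: n is gray → back edge
Back edge closes the cycle n → t → o → p → n; its vertices are {n, o, p, t}.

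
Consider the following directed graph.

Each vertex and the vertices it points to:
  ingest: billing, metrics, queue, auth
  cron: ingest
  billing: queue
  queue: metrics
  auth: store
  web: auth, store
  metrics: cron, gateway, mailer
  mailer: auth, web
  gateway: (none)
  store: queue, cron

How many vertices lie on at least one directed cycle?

9

A vertex is on a directed cycle iff it belongs to a strongly connected component of size ≥ 2 (or has a self-loop).
The vertices on cycles are {web, auth, cron, queue, store, ingest, mailer, billing, metrics} — 9 in total.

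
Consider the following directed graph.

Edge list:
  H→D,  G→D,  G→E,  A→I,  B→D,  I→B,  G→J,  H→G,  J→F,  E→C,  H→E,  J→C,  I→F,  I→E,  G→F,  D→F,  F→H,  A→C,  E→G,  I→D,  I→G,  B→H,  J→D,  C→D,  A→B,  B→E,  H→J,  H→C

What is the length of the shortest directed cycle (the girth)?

For each vertex v, BFS finds the shortest path from v back to v.
The shortest such closed walk is E → G → E, length 2.

2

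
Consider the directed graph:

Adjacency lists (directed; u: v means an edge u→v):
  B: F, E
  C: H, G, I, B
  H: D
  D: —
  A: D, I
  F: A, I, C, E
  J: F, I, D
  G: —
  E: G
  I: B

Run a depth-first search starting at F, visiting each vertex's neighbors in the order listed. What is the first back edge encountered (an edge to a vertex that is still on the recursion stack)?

B->F

DFS from F (visiting each vertex's neighbors in the order listed); mark gray on enter, black on exit:
F gray
  A gray
    D gray
    D black
    I gray
      B gray
        B→F: F is gray → back edge
First back edge: B → F.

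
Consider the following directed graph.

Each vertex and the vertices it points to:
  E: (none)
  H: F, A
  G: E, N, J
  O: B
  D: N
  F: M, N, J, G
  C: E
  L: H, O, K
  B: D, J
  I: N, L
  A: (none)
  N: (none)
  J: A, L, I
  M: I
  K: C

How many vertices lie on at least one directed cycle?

9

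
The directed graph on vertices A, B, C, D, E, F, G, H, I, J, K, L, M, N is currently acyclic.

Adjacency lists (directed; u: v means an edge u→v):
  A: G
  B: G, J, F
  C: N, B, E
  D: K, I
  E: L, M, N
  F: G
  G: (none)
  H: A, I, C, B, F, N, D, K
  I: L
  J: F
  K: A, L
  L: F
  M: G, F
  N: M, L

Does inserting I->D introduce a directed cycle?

Adding I→D creates a cycle iff D can already reach I.
Path from D: D → I.
So D → … → I → D is a cycle.

Yes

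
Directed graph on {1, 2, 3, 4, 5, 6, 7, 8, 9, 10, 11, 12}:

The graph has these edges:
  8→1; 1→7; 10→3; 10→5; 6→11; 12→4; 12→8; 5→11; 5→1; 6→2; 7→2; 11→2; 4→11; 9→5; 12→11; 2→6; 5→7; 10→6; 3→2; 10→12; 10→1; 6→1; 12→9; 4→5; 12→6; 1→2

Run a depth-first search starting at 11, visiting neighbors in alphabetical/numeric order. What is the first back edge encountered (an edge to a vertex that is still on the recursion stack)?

DFS from 11 (visiting neighbors in alphabetical/numeric order); mark gray on enter, black on exit:
11 gray
  2 gray
    6 gray
      1 gray
        1→2: 2 is gray → back edge
First back edge: 1 → 2.

1→2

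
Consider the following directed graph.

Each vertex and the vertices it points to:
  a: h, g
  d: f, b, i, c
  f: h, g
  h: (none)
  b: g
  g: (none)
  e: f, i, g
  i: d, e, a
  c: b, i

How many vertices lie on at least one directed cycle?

4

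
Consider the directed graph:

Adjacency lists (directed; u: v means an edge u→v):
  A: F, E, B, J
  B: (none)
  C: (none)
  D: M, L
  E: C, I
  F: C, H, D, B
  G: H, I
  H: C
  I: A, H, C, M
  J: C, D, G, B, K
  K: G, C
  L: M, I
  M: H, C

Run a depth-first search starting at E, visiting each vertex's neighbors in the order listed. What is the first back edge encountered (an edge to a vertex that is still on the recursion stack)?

L->I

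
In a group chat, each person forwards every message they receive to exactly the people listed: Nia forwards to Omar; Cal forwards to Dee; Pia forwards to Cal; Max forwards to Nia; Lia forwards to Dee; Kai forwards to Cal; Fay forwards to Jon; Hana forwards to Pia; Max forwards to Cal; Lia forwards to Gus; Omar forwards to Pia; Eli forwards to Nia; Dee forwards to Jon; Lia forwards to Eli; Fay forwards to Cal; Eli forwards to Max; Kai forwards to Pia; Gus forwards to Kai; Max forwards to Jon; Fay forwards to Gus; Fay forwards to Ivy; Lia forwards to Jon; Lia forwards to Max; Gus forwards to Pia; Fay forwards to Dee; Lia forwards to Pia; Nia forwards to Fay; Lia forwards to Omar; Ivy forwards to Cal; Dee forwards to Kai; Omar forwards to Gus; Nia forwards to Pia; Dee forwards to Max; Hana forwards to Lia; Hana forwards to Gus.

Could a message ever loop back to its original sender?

DFS with white/gray/black marking, starting from Lia:
Lia gray
  Pia gray
    Cal gray
      Dee gray
        Kai gray
          Kai→Pia: Pia is gray → back edge
Back edge found, so a cycle exists: Pia → Cal → Dee → Kai → Pia.

Yes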